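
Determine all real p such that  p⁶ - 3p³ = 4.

p = -1 or p = 1.5874

Let u = p³. The equation becomes u² - 3u - 4 = 0.
Factor: (u - 4)(u + 1) = 0, so u = 4 or u = -1.
p³ = 4 gives p = ∛(4) ≈ 1.5874.
p³ = -1 gives p = -1.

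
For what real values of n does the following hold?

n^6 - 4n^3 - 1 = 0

Let u = n^3. The equation becomes u^2 - 4u - 1 = 0.
By the quadratic formula, u = 2 + sqrt(5) or u = 2 - sqrt(5).
n^3 = 2 + sqrt(5) gives n = (2 + sqrt(5))^(1/3) ~= 1.618.
n^3 = 2 - sqrt(5) gives n = -(-2 + sqrt(5))^(1/3) ~= -0.618.

n = -0.618 or n = 1.618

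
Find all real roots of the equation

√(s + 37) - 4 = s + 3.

s = -1

Isolate the radical: √(s + 37) = s + 7.
Square both sides: s + 37 = (s + 7)².
Expand and rearrange: s² + 13s + 12 = 0.
Solving gives s = -1 or s = -12.
Check each candidate in the original equation:
  s = -1: √(36) = 6, while s + 7 = 6 — valid.
  s = -12: √(25) = 5, while s + 7 = -5 — extraneous.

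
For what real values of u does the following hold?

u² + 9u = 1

u = -9.1098 or u = 0.1098

Rearrange to standard form: u² + 9u - 1 = 0.
Discriminant: (9)² − 4·1·(-1) = 85.
Quadratic formula: u = (-9 ± √85) / 2.
So u = -9/2 + √(85)/2 ≈ 0.1098 or u = -√(85)/2 - 9/2 ≈ -9.1098.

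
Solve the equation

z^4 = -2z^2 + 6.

Let u = z^2. The equation becomes u^2 + 2u - 6 = 0.
By the quadratic formula, u = -1 + sqrt(7) or u = -sqrt(7) - 1.
z^2 = -1 + sqrt(7) gives z = +/-sqrt(-1 + sqrt(7)) ~= +/-1.2829.
z^2 = -sqrt(7) - 1 < 0 has no real solution.

z = -1.2829 or z = 1.2829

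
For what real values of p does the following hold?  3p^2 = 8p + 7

p = -0.6943 or p = 3.3609

Rearrange to standard form: 3p^2 - 8p - 7 = 0.
Discriminant: (-8)^2 - 4*3*(-7) = 148.
Quadratic formula: p = (8 +/- sqrt(148)) / 6.
So p = 4/3 + sqrt(37)/3 ~= 3.3609 or p = 4/3 - sqrt(37)/3 ~= -0.6943.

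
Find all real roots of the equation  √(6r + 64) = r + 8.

r = 0

Square both sides: 6r + 64 = (r + 8)².
Expand and rearrange: r² + 10r = 0.
Solving gives r = 0 or r = -10.
Check each candidate in the original equation:
  r = 0: √(64) = 8, while r + 8 = 8 — valid.
  r = -10: √(4) = 2, while r + 8 = -2 — extraneous.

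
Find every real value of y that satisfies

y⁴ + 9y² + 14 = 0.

Let u = y². The equation becomes u² + 9u + 14 = 0.
Factor: (u + 7)(u + 2) = 0, so u = -7 or u = -2.
y² = -7 < 0 has no real solution.
y² = -2 < 0 has no real solution.

No real solutions.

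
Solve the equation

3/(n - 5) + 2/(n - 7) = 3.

n = 5.6667 or n = 8

Multiply both sides by (n - 5)(n - 7):
3(n - 7) + 2(n - 5) = 3(n - 5)(n - 7).
Expand and collect terms: 3n^2 - 41n + 136 = 0.
Factor or apply the quadratic formula: n = 8 or n = 5.6667.
Neither value makes a denominator zero (n != 5, n != 7), so both are valid.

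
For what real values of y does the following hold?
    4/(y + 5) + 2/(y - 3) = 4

y = -4.0661 or y = 3.5661

Multiply both sides by (y + 5)(y - 3):
4(y - 3) + 2(y + 5) = 4(y + 5)(y - 3).
Expand and collect terms: 4y^2 + 2y - 58 = 0.
By the quadratic formula, y = (-2 +/- sqrt(932)) / 8, so y ~= 3.5661 or y ~= -4.0661.
Neither value makes a denominator zero (y != -5, y != 3), so both are valid.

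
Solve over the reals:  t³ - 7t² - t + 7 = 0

Possible rational roots are divisors of 7. Testing t = -1 gives 0, so (t + 1) is a factor.
Divide: t³ - 7t² - t + 7 = (t + 1)(t² - 8t + 7).
Factor the quadratic: t = 7 or t = 1.

t = -1 or t = 1 or t = 7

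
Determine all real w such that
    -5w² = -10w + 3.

Rearrange to standard form: -5w² + 10w - 3 = 0.
Discriminant: (10)² − 4·(-5)·(-3) = 40.
Quadratic formula: w = (-10 ± √40) / (-10).
So w = 1 - √(10)/5 ≈ 0.3675 or w = √(10)/5 + 1 ≈ 1.6325.

w = 0.3675 or w = 1.6325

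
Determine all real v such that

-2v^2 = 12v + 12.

v = -4.7321 or v = -1.2679

Rearrange to standard form: -2v^2 - 12v - 12 = 0.
Discriminant: (-12)^2 - 4*(-2)*(-12) = 48.
Quadratic formula: v = (12 +/- sqrt(48)) / (-4).
So v = -3 - sqrt(3) ~= -4.7321 or v = -3 + sqrt(3) ~= -1.2679.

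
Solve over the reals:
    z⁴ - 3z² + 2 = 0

Let u = z². The equation becomes u² - 3u + 2 = 0.
Factor: (u - 2)(u - 1) = 0, so u = 2 or u = 1.
z² = 2 gives z = ±√(2) ≈ ±1.4142.
z² = 1 gives z = ±1.

z = -1.4142 or z = -1 or z = 1 or z = 1.4142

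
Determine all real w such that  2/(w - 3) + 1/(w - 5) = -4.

w = 2.4458 or w = 4.8042

Multiply both sides by (w - 3)(w - 5):
2(w - 5) + (w - 3) = -4(w - 3)(w - 5).
Expand and collect terms: -4w² + 29w - 47 = 0.
By the quadratic formula, w = (-29 ± √89) / -8, so w ≈ 2.4458 or w ≈ 4.8042.
Neither value makes a denominator zero (w ≠ 3, w ≠ 5), so both are valid.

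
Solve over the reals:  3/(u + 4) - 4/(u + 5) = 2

Multiply both sides by (u + 4)(u + 5):
3(u + 5) - 4(u + 4) = 2(u + 4)(u + 5).
Expand and collect terms: 2u² + 19u + 41 = 0.
By the quadratic formula, u = (-19 ± √33) / 4, so u ≈ -3.3139 or u ≈ -6.1861.
Neither value makes a denominator zero (u ≠ -4, u ≠ -5), so both are valid.

u = -6.1861 or u = -3.3139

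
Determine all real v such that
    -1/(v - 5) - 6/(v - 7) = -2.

v = 5.1883 or v = 10.3117

Multiply both sides by (v - 5)(v - 7):
-(v - 7) - 6(v - 5) = -2(v - 5)(v - 7).
Expand and collect terms: -2v² + 31v - 107 = 0.
By the quadratic formula, v = (-31 ± √105) / -4, so v ≈ 5.1883 or v ≈ 10.3117.
Neither value makes a denominator zero (v ≠ 5, v ≠ 7), so both are valid.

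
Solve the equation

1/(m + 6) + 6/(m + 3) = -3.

m = -6.7208 or m = -4.6126

Multiply both sides by (m + 6)(m + 3):
(m + 3) + 6(m + 6) = -3(m + 6)(m + 3).
Expand and collect terms: -3m^2 - 34m - 93 = 0.
By the quadratic formula, m = (34 +/- sqrt(40)) / -6, so m ~= -6.7208 or m ~= -4.6126.
Neither value makes a denominator zero (m != -6, m != -3), so both are valid.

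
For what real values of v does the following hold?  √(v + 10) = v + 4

Square both sides: v + 10 = (v + 4)².
Expand and rearrange: v² + 7v + 6 = 0.
Solving gives v = -1 or v = -6.
Check each candidate in the original equation:
  v = -1: √(9) = 3, while v + 4 = 3 — valid.
  v = -6: √(4) = 2, while v + 4 = -2 — extraneous.

v = -1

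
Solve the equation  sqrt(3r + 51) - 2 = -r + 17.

r = 10

Isolate the radical: sqrt(3r + 51) = -r + 19.
Square both sides: 3r + 51 = (-r + 19)^2.
Expand and rearrange: r^2 - 41r + 310 = 0.
Solving gives r = 31 or r = 10.
Check each candidate in the original equation:
  r = 31: sqrt(144) = 12, while -r + 19 = -12 — extraneous.
  r = 10: sqrt(81) = 9, while -r + 19 = 9 — valid.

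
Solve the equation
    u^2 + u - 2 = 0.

u = -2 or u = 1

Factor: (u - 1)(u + 2) = 0.
So u = 1 or u = -2.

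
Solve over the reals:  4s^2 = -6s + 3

s = -1.8956 or s = 0.3956

Rearrange to standard form: 4s^2 + 6s - 3 = 0.
Discriminant: (6)^2 - 4*4*(-3) = 84.
Quadratic formula: s = (-6 +/- sqrt(84)) / 8.
So s = -3/4 + sqrt(21)/4 ~= 0.3956 or s = -sqrt(21)/4 - 3/4 ~= -1.8956.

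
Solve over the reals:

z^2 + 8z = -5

z = -7.3166 or z = -0.6834

Rearrange to standard form: z^2 + 8z + 5 = 0.
Discriminant: (8)^2 - 4*1*5 = 44.
Quadratic formula: z = (-8 +/- sqrt(44)) / 2.
So z = -4 + sqrt(11) ~= -0.6834 or z = -4 - sqrt(11) ~= -7.3166.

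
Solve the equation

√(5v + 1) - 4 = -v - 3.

v = 0

Isolate the radical: √(5v + 1) = -v + 1.
Square both sides: 5v + 1 = (-v + 1)².
Expand and rearrange: v² - 7v = 0.
Solving gives v = 7 or v = 0.
Check each candidate in the original equation:
  v = 7: √(36) = 6, while -v + 1 = -6 — extraneous.
  v = 0: √(1) = 1, while -v + 1 = 1 — valid.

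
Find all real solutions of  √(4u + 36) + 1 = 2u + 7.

u = 0

Isolate the radical: √(4u + 36) = 2u + 6.
Square both sides: 4u + 36 = (2u + 6)².
Expand and rearrange: 4u² + 20u = 0.
Solving gives u = 0 or u = -5.
Check each candidate in the original equation:
  u = 0: √(36) = 6, while 2u + 6 = 6 — valid.
  u = -5: √(16) = 4, while 2u + 6 = -4 — extraneous.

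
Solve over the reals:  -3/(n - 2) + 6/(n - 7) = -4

Multiply both sides by (n - 2)(n - 7):
-3(n - 7) + 6(n - 2) = -4(n - 2)(n - 7).
Expand and collect terms: -4n² + 33n - 65 = 0.
Factor or apply the quadratic formula: n = 3.25 or n = 5.
Neither value makes a denominator zero (n ≠ 2, n ≠ 7), so both are valid.

n = 3.25 or n = 5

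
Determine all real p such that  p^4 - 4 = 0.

Let u = p^2. The equation becomes u^2 - 4 = 0.
Factor: (u + 2)(u - 2) = 0, so u = -2 or u = 2.
p^2 = -2 < 0 has no real solution.
p^2 = 2 gives p = +/-sqrt(2) ~= +/-1.4142.

p = -1.4142 or p = 1.4142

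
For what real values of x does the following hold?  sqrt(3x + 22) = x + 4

x = 1

Square both sides: 3x + 22 = (x + 4)^2.
Expand and rearrange: x^2 + 5x - 6 = 0.
Solving gives x = 1 or x = -6.
Check each candidate in the original equation:
  x = 1: sqrt(25) = 5, while x + 4 = 5 — valid.
  x = -6: sqrt(4) = 2, while x + 4 = -2 — extraneous.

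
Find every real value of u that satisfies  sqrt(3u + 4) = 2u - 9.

Square both sides: 3u + 4 = (2u - 9)^2.
Expand and rearrange: 4u^2 - 39u + 77 = 0.
Solving gives u = 7 or u = 2.75.
Check each candidate in the original equation:
  u = 7: sqrt(25) = 5, while 2u - 9 = 5 — valid.
  u = 2.75: sqrt(12.25) = 3.5, while 2u - 9 = -3.5 — extraneous.

u = 7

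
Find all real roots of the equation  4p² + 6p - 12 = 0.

Discriminant: (6)² − 4·4·(-12) = 228.
Quadratic formula: p = (-6 ± √228) / 8.
So p = -3/4 + √(57)/4 ≈ 1.1375 or p = -√(57)/4 - 3/4 ≈ -2.6375.

p = -2.6375 or p = 1.1375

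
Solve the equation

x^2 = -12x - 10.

Rearrange to standard form: x^2 + 12x + 10 = 0.
Discriminant: (12)^2 - 4*1*10 = 104.
Quadratic formula: x = (-12 +/- sqrt(104)) / 2.
So x = -6 + sqrt(26) ~= -0.901 or x = -6 - sqrt(26) ~= -11.099.

x = -11.099 or x = -0.901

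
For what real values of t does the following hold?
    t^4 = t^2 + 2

t = -1.4142 or t = 1.4142

Let u = t^2. The equation becomes u^2 - u - 2 = 0.
Factor: (u - 2)(u + 1) = 0, so u = 2 or u = -1.
t^2 = 2 gives t = +/-sqrt(2) ~= +/-1.4142.
t^2 = -1 < 0 has no real solution.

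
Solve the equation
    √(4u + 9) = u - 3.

Square both sides: 4u + 9 = (u - 3)².
Expand and rearrange: u² - 10u = 0.
Solving gives u = 10 or u = 0.
Check each candidate in the original equation:
  u = 10: √(49) = 7, while u - 3 = 7 — valid.
  u = 0: √(9) = 3, while u - 3 = -3 — extraneous.

u = 10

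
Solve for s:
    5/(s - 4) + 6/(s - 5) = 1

Multiply both sides by (s - 4)(s - 5):
5(s - 5) + 6(s - 4) = (s - 4)(s - 5).
Expand and collect terms: s² - 20s + 69 = 0.
By the quadratic formula, s = (20 ± √124) / 2, so s ≈ 15.5678 or s ≈ 4.4322.
Neither value makes a denominator zero (s ≠ 4, s ≠ 5), so both are valid.

s = 4.4322 or s = 15.5678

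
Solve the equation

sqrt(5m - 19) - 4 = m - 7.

m = 4 or m = 7

Isolate the radical: sqrt(5m - 19) = m - 3.
Square both sides: 5m - 19 = (m - 3)^2.
Expand and rearrange: m^2 - 11m + 28 = 0.
Solving gives m = 7 or m = 4.
Check each candidate in the original equation:
  m = 7: sqrt(16) = 4, while m - 3 = 4 — valid.
  m = 4: sqrt(1) = 1, while m - 3 = 1 — valid.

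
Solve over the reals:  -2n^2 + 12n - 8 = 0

n = 0.7639 or n = 5.2361

Discriminant: (12)^2 - 4*(-2)*(-8) = 80.
Quadratic formula: n = (-12 +/- sqrt(80)) / (-4).
So n = 3 - sqrt(5) ~= 0.7639 or n = sqrt(5) + 3 ~= 5.2361.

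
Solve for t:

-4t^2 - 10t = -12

Rearrange to standard form: -4t^2 - 10t + 12 = 0.
Discriminant: (-10)^2 - 4*(-4)*12 = 292.
Quadratic formula: t = (10 +/- sqrt(292)) / (-8).
So t = -sqrt(73)/4 - 5/4 ~= -3.386 or t = -5/4 + sqrt(73)/4 ~= 0.886.

t = -3.386 or t = 0.886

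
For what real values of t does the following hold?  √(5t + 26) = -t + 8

t = 2

Square both sides: 5t + 26 = (-t + 8)².
Expand and rearrange: t² - 21t + 38 = 0.
Solving gives t = 19 or t = 2.
Check each candidate in the original equation:
  t = 19: √(121) = 11, while -t + 8 = -11 — extraneous.
  t = 2: √(36) = 6, while -t + 8 = 6 — valid.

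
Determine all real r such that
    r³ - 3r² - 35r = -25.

Rearrange: r³ - 3r² - 35r + 25 = 0.
Possible rational roots are divisors of 25. Testing r = -5 gives 0, so (r + 5) is a factor.
Divide: r³ - 3r² - 35r + 25 = (r + 5)(r² - 8r + 5).
Apply the quadratic formula to r² - 8r + 5 = 0: r = (8 ± √44)/2, i.e. r ≈ 7.3166 or r ≈ 0.6834.

r = -5 or r = 0.6834 or r = 7.3166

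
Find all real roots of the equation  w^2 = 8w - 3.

w = 0.3944 or w = 7.6056

Rearrange to standard form: w^2 - 8w + 3 = 0.
Discriminant: (-8)^2 - 4*1*3 = 52.
Quadratic formula: w = (8 +/- sqrt(52)) / 2.
So w = sqrt(13) + 4 ~= 7.6056 or w = 4 - sqrt(13) ~= 0.3944.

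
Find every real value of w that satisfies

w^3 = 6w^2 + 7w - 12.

w = -1.772 or w = 1 or w = 6.772

Rearrange: w^3 - 6w^2 - 7w + 12 = 0.
Possible rational roots are divisors of 12. Testing w = 1 gives 0, so (w - 1) is a factor.
Divide: w^3 - 6w^2 - 7w + 12 = (w - 1)(w^2 - 5w - 12).
Apply the quadratic formula to w^2 - 5w - 12 = 0: w = (5 +/- sqrt(73))/2, i.e. w ~= 6.772 or w ~= -1.772.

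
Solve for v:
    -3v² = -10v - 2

v = -0.1893 or v = 3.5226

Rearrange to standard form: -3v² + 10v + 2 = 0.
Discriminant: (10)² − 4·(-3)·2 = 124.
Quadratic formula: v = (-10 ± √124) / (-6).
So v = 5/3 - √(31)/3 ≈ -0.1893 or v = 5/3 + √(31)/3 ≈ 3.5226.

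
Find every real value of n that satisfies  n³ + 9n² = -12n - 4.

n = -7.4641 or n = -1 or n = -0.5359

Rearrange: n³ + 9n² + 12n + 4 = 0.
Possible rational roots are divisors of 4. Testing n = -1 gives 0, so (n + 1) is a factor.
Divide: n³ + 9n² + 12n + 4 = (n + 1)(n² + 8n + 4).
Apply the quadratic formula to n² + 8n + 4 = 0: n = (-8 ± √48)/2, i.e. n ≈ -0.5359 or n ≈ -7.4641.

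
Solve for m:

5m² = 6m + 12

Rearrange to standard form: 5m² - 6m - 12 = 0.
Discriminant: (-6)² − 4·5·(-12) = 276.
Quadratic formula: m = (6 ± √276) / 10.
So m = 3/5 + √(69)/5 ≈ 2.2613 or m = 3/5 - √(69)/5 ≈ -1.0613.

m = -1.0613 or m = 2.2613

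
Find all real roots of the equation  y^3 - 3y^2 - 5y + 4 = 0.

y = -1.618 or y = 0.618 or y = 4

Possible rational roots are divisors of 4. Testing y = 4 gives 0, so (y - 4) is a factor.
Divide: y^3 - 3y^2 - 5y + 4 = (y - 4)(y^2 + y - 1).
Apply the quadratic formula to y^2 + y - 1 = 0: y = (-1 +/- sqrt(5))/2, i.e. y ~= 0.618 or y ~= -1.618.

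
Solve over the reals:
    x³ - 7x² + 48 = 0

Possible rational roots are divisors of 48. Testing x = 4 gives 0, so (x - 4) is a factor.
Divide: x³ - 7x² + 48 = (x - 4)(x² - 3x - 12).
Apply the quadratic formula to x² - 3x - 12 = 0: x = (3 ± √57)/2, i.e. x ≈ 5.2749 or x ≈ -2.2749.

x = -2.2749 or x = 4 or x = 5.2749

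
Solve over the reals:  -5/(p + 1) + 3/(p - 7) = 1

Multiply both sides by (p + 1)(p - 7):
-5(p - 7) + 3(p + 1) = (p + 1)(p - 7).
Expand and collect terms: p² - 4p - 45 = 0.
Factor or apply the quadratic formula: p = 9 or p = -5.
Neither value makes a denominator zero (p ≠ -1, p ≠ 7), so both are valid.

p = -5 or p = 9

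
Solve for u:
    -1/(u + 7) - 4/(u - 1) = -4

u = -6.7785 or u = 2.0285

Multiply both sides by (u + 7)(u - 1):
-(u - 1) - 4(u + 7) = -4(u + 7)(u - 1).
Expand and collect terms: -4u² - 19u + 55 = 0.
By the quadratic formula, u = (19 ± √1241) / -8, so u ≈ -6.7785 or u ≈ 2.0285.
Neither value makes a denominator zero (u ≠ -7, u ≠ 1), so both are valid.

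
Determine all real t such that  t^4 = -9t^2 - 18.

Let u = t^2. The equation becomes u^2 + 9u + 18 = 0.
Factor: (u + 6)(u + 3) = 0, so u = -6 or u = -3.
t^2 = -6 < 0 has no real solution.
t^2 = -3 < 0 has no real solution.

No real solutions.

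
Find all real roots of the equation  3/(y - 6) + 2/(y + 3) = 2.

y = -2.1554 or y = 7.6554

Multiply both sides by (y - 6)(y + 3):
3(y + 3) + 2(y - 6) = 2(y - 6)(y + 3).
Expand and collect terms: 2y² - 11y - 33 = 0.
By the quadratic formula, y = (11 ± √385) / 4, so y ≈ 7.6554 or y ≈ -2.1554.
Neither value makes a denominator zero (y ≠ 6, y ≠ -3), so both are valid.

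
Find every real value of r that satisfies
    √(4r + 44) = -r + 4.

r = -2

Square both sides: 4r + 44 = (-r + 4)².
Expand and rearrange: r² - 12r - 28 = 0.
Solving gives r = 14 or r = -2.
Check each candidate in the original equation:
  r = 14: √(100) = 10, while -r + 4 = -10 — extraneous.
  r = -2: √(36) = 6, while -r + 4 = 6 — valid.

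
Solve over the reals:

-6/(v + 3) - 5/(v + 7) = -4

v = -6.153 or v = -1.097

Multiply both sides by (v + 3)(v + 7):
-6(v + 7) - 5(v + 3) = -4(v + 3)(v + 7).
Expand and collect terms: -4v² - 29v - 27 = 0.
By the quadratic formula, v = (29 ± √409) / -8, so v ≈ -6.153 or v ≈ -1.097.
Neither value makes a denominator zero (v ≠ -3, v ≠ -7), so both are valid.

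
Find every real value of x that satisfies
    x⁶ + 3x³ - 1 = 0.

Let u = x³. The equation becomes u² + 3u - 1 = 0.
By the quadratic formula, u = -3/2 + √(13)/2 or u = -√(13)/2 - 3/2.
x³ = -3/2 + √(13)/2 gives x = ∛(-3/2 + √(13)/2) ≈ 0.6715.
x³ = -√(13)/2 - 3/2 gives x = -∛(3/2 + √(13)/2) ≈ -1.4892.

x = -1.4892 or x = 0.6715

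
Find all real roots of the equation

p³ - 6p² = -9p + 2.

p = 0.2679 or p = 2 or p = 3.7321

Rearrange: p³ - 6p² + 9p - 2 = 0.
Possible rational roots are divisors of -2. Testing p = 2 gives 0, so (p - 2) is a factor.
Divide: p³ - 6p² + 9p - 2 = (p - 2)(p² - 4p + 1).
Apply the quadratic formula to p² - 4p + 1 = 0: p = (4 ± √12)/2, i.e. p ≈ 3.7321 or p ≈ 0.2679.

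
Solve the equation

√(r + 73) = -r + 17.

r = 8

Square both sides: r + 73 = (-r + 17)².
Expand and rearrange: r² - 35r + 216 = 0.
Solving gives r = 27 or r = 8.
Check each candidate in the original equation:
  r = 27: √(100) = 10, while -r + 17 = -10 — extraneous.
  r = 8: √(81) = 9, while -r + 17 = 9 — valid.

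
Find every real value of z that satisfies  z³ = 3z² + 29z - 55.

Rearrange: z³ - 3z² - 29z + 55 = 0.
Possible rational roots are divisors of 55. Testing z = -5 gives 0, so (z + 5) is a factor.
Divide: z³ - 3z² - 29z + 55 = (z + 5)(z² - 8z + 11).
Apply the quadratic formula to z² - 8z + 11 = 0: z = (8 ± √20)/2, i.e. z ≈ 6.2361 or z ≈ 1.7639.

z = -5 or z = 1.7639 or z = 6.2361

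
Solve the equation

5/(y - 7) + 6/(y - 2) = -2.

Multiply both sides by (y - 7)(y - 2):
5(y - 2) + 6(y - 7) = -2(y - 7)(y - 2).
Expand and collect terms: -2y² + 7y + 24 = 0.
By the quadratic formula, y = (-7 ± √241) / -4, so y ≈ -2.131 or y ≈ 5.631.
Neither value makes a denominator zero (y ≠ 7, y ≠ 2), so both are valid.

y = -2.131 or y = 5.631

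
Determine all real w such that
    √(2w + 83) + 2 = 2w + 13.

Isolate the radical: √(2w + 83) = 2w + 11.
Square both sides: 2w + 83 = (2w + 11)².
Expand and rearrange: 4w² + 42w + 38 = 0.
Solving gives w = -1 or w = -9.5.
Check each candidate in the original equation:
  w = -1: √(81) = 9, while 2w + 11 = 9 — valid.
  w = -9.5: √(64) = 8, while 2w + 11 = -8 — extraneous.

w = -1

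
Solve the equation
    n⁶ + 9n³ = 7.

Let u = n³. The equation becomes u² + 9u - 7 = 0.
By the quadratic formula, u = -9/2 + √(109)/2 or u = -√(109)/2 - 9/2.
n³ = -9/2 + √(109)/2 gives n = ∛(-9/2 + √(109)/2) ≈ 0.8963.
n³ = -√(109)/2 - 9/2 gives n = -∛(9/2 + √(109)/2) ≈ -2.1341.

n = -2.1341 or n = 0.8963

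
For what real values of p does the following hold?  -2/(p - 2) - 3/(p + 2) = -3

Multiply both sides by (p - 2)(p + 2):
-2(p + 2) - 3(p - 2) = -3(p - 2)(p + 2).
Expand and collect terms: -3p^2 + 5p + 10 = 0.
By the quadratic formula, p = (-5 +/- sqrt(145)) / -6, so p ~= -1.1736 or p ~= 2.8403.
Neither value makes a denominator zero (p != 2, p != -2), so both are valid.

p = -1.1736 or p = 2.8403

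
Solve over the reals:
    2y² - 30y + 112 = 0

Factor: 2(y - 7)(y - 8) = 0.
So y = 7 or y = 8.

y = 7 or y = 8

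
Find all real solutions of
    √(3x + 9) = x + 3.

x = -3 or x = 0

Square both sides: 3x + 9 = (x + 3)².
Expand and rearrange: x² + 3x = 0.
Solving gives x = 0 or x = -3.
Check each candidate in the original equation:
  x = 0: √(9) = 3, while x + 3 = 3 — valid.
  x = -3: √(0) = 0, while x + 3 = 0 — valid.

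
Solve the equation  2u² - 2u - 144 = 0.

u = -8 or u = 9

Factor: 2(u + 8)(u - 9) = 0.
So u = -8 or u = 9.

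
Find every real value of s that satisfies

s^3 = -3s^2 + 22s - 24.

s = -6.772 or s = 1.772 or s = 2

Rearrange: s^3 + 3s^2 - 22s + 24 = 0.
Possible rational roots are divisors of 24. Testing s = 2 gives 0, so (s - 2) is a factor.
Divide: s^3 + 3s^2 - 22s + 24 = (s - 2)(s^2 + 5s - 12).
Apply the quadratic formula to s^2 + 5s - 12 = 0: s = (-5 +/- sqrt(73))/2, i.e. s ~= 1.772 or s ~= -6.772.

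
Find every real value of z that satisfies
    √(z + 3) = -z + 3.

z = 1

Square both sides: z + 3 = (-z + 3)².
Expand and rearrange: z² - 7z + 6 = 0.
Solving gives z = 6 or z = 1.
Check each candidate in the original equation:
  z = 6: √(9) = 3, while -z + 3 = -3 — extraneous.
  z = 1: √(4) = 2, while -z + 3 = 2 — valid.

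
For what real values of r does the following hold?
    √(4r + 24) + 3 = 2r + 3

r = 3

Isolate the radical: √(4r + 24) = 2r.
Square both sides: 4r + 24 = (2r)².
Expand and rearrange: 4r² - 4r - 24 = 0.
Solving gives r = 3 or r = -2.
Check each candidate in the original equation:
  r = 3: √(36) = 6, while 2r = 6 — valid.
  r = -2: √(16) = 4, while 2r = -4 — extraneous.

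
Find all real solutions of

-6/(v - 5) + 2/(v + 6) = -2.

Multiply both sides by (v - 5)(v + 6):
-6(v + 6) + 2(v - 5) = -2(v - 5)(v + 6).
Expand and collect terms: -2v^2 + 2v + 106 = 0.
By the quadratic formula, v = (-2 +/- sqrt(852)) / -4, so v ~= -6.7973 or v ~= 7.7973.
Neither value makes a denominator zero (v != 5, v != -6), so both are valid.

v = -6.7973 or v = 7.7973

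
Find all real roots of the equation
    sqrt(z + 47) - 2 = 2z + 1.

z = 2

Isolate the radical: sqrt(z + 47) = 2z + 3.
Square both sides: z + 47 = (2z + 3)^2.
Expand and rearrange: 4z^2 + 11z - 38 = 0.
Solving gives z = 2 or z = -4.75.
Check each candidate in the original equation:
  z = 2: sqrt(49) = 7, while 2z + 3 = 7 — valid.
  z = -4.75: sqrt(42.25) = 6.5, while 2z + 3 = -6.5 — extraneous.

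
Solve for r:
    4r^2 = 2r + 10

r = -1.3508 or r = 1.8508

Rearrange to standard form: 4r^2 - 2r - 10 = 0.
Discriminant: (-2)^2 - 4*4*(-10) = 164.
Quadratic formula: r = (2 +/- sqrt(164)) / 8.
So r = 1/4 + sqrt(41)/4 ~= 1.8508 or r = 1/4 - sqrt(41)/4 ~= -1.3508.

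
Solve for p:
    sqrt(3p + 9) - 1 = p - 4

p = 9

Isolate the radical: sqrt(3p + 9) = p - 3.
Square both sides: 3p + 9 = (p - 3)^2.
Expand and rearrange: p^2 - 9p = 0.
Solving gives p = 9 or p = 0.
Check each candidate in the original equation:
  p = 9: sqrt(36) = 6, while p - 3 = 6 — valid.
  p = 0: sqrt(9) = 3, while p - 3 = -3 — extraneous.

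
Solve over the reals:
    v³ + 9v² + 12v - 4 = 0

v = -7.2749 or v = -2 or v = 0.2749

Possible rational roots are divisors of -4. Testing v = -2 gives 0, so (v + 2) is a factor.
Divide: v³ + 9v² + 12v - 4 = (v + 2)(v² + 7v - 2).
Apply the quadratic formula to v² + 7v - 2 = 0: v = (-7 ± √57)/2, i.e. v ≈ 0.2749 or v ≈ -7.2749.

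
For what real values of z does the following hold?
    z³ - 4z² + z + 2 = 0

Possible rational roots are divisors of 2. Testing z = 1 gives 0, so (z - 1) is a factor.
Divide: z³ - 4z² + z + 2 = (z - 1)(z² - 3z - 2).
Apply the quadratic formula to z² - 3z - 2 = 0: z = (3 ± √17)/2, i.e. z ≈ 3.5616 or z ≈ -0.5616.

z = -0.5616 or z = 1 or z = 3.5616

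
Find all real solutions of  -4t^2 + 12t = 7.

t = 0.7929 or t = 2.2071

Rearrange to standard form: -4t^2 + 12t - 7 = 0.
Discriminant: (12)^2 - 4*(-4)*(-7) = 32.
Quadratic formula: t = (-12 +/- sqrt(32)) / (-8).
So t = 3/2 - sqrt(2)/2 ~= 0.7929 or t = sqrt(2)/2 + 3/2 ~= 2.2071.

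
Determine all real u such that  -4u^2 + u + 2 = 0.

Discriminant: (1)^2 - 4*(-4)*2 = 33.
Quadratic formula: u = (-1 +/- sqrt(33)) / (-8).
So u = 1/8 - sqrt(33)/8 ~= -0.5931 or u = 1/8 + sqrt(33)/8 ~= 0.8431.

u = -0.5931 or u = 0.8431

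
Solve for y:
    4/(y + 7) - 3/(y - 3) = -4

Multiply both sides by (y + 7)(y - 3):
4(y - 3) - 3(y + 7) = -4(y + 7)(y - 3).
Expand and collect terms: -4y^2 - 17y + 117 = 0.
By the quadratic formula, y = (17 +/- sqrt(2161)) / -8, so y ~= -7.9358 or y ~= 3.6858.
Neither value makes a denominator zero (y != -7, y != 3), so both are valid.

y = -7.9358 or y = 3.6858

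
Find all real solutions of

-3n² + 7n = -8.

Rearrange to standard form: -3n² + 7n + 8 = 0.
Discriminant: (7)² − 4·(-3)·8 = 145.
Quadratic formula: n = (-7 ± √145) / (-6).
So n = 7/6 - √(145)/6 ≈ -0.8403 or n = 7/6 + √(145)/6 ≈ 3.1736.

n = -0.8403 or n = 3.1736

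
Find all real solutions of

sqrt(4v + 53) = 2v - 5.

v = 7

Square both sides: 4v + 53 = (2v - 5)^2.
Expand and rearrange: 4v^2 - 24v - 28 = 0.
Solving gives v = 7 or v = -1.
Check each candidate in the original equation:
  v = 7: sqrt(81) = 9, while 2v - 5 = 9 — valid.
  v = -1: sqrt(49) = 7, while 2v - 5 = -7 — extraneous.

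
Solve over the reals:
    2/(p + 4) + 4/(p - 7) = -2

p = -5.1962 or p = 5.1962

Multiply both sides by (p + 4)(p - 7):
2(p - 7) + 4(p + 4) = -2(p + 4)(p - 7).
Expand and collect terms: -2p^2 + 54 = 0.
By the quadratic formula, p = (0 +/- sqrt(432)) / -4, so p ~= -5.1962 or p ~= 5.1962.
Neither value makes a denominator zero (p != -4, p != 7), so both are valid.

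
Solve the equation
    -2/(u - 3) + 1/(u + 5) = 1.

Multiply both sides by (u - 3)(u + 5):
-2(u + 5) + (u - 3) = (u - 3)(u + 5).
Expand and collect terms: u^2 + 3u - 2 = 0.
By the quadratic formula, u = (-3 +/- sqrt(17)) / 2, so u ~= 0.5616 or u ~= -3.5616.
Neither value makes a denominator zero (u != 3, u != -5), so both are valid.

u = -3.5616 or u = 0.5616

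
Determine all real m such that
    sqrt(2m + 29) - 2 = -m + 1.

Isolate the radical: sqrt(2m + 29) = -m + 3.
Square both sides: 2m + 29 = (-m + 3)^2.
Expand and rearrange: m^2 - 8m - 20 = 0.
Solving gives m = 10 or m = -2.
Check each candidate in the original equation:
  m = 10: sqrt(49) = 7, while -m + 3 = -7 — extraneous.
  m = -2: sqrt(25) = 5, while -m + 3 = 5 — valid.

m = -2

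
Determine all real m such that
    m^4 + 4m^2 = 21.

m = -1.7321 or m = 1.7321

Let u = m^2. The equation becomes u^2 + 4u - 21 = 0.
Factor: (u - 3)(u + 7) = 0, so u = 3 or u = -7.
m^2 = 3 gives m = +/-sqrt(3) ~= +/-1.7321.
m^2 = -7 < 0 has no real solution.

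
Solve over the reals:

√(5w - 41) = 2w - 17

Square both sides: 5w - 41 = (2w - 17)².
Expand and rearrange: 4w² - 73w + 330 = 0.
Solving gives w = 10 or w = 8.25.
Check each candidate in the original equation:
  w = 10: √(9) = 3, while 2w - 17 = 3 — valid.
  w = 8.25: √(0.25) = 0.5, while 2w - 17 = -0.5 — extraneous.

w = 10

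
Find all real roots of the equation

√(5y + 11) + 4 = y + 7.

Isolate the radical: √(5y + 11) = y + 3.
Square both sides: 5y + 11 = (y + 3)².
Expand and rearrange: y² + y - 2 = 0.
Solving gives y = 1 or y = -2.
Check each candidate in the original equation:
  y = 1: √(16) = 4, while y + 3 = 4 — valid.
  y = -2: √(1) = 1, while y + 3 = 1 — valid.

y = -2 or y = 1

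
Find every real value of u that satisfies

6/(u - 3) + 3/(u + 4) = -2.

u = -6.2231 or u = 0.7231

Multiply both sides by (u - 3)(u + 4):
6(u + 4) + 3(u - 3) = -2(u - 3)(u + 4).
Expand and collect terms: -2u^2 - 11u + 9 = 0.
By the quadratic formula, u = (11 +/- sqrt(193)) / -4, so u ~= -6.2231 or u ~= 0.7231.
Neither value makes a denominator zero (u != 3, u != -4), so both are valid.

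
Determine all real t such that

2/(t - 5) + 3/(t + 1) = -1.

t = -4.772 or t = 3.772

Multiply both sides by (t - 5)(t + 1):
2(t + 1) + 3(t - 5) = -(t - 5)(t + 1).
Expand and collect terms: -t^2 - t + 18 = 0.
By the quadratic formula, t = (1 +/- sqrt(73)) / -2, so t ~= -4.772 or t ~= 3.772.
Neither value makes a denominator zero (t != 5, t != -1), so both are valid.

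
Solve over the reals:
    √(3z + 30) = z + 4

Square both sides: 3z + 30 = (z + 4)².
Expand and rearrange: z² + 5z - 14 = 0.
Solving gives z = 2 or z = -7.
Check each candidate in the original equation:
  z = 2: √(36) = 6, while z + 4 = 6 — valid.
  z = -7: √(9) = 3, while z + 4 = -3 — extraneous.

z = 2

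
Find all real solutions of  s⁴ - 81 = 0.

Let u = s². The equation becomes u² - 81 = 0.
Factor: (u + 9)(u - 9) = 0, so u = -9 or u = 9.
s² = -9 < 0 has no real solution.
s² = 9 gives s = ±3.

s = -3 or s = 3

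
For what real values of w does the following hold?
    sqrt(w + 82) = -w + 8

Square both sides: w + 82 = (-w + 8)^2.
Expand and rearrange: w^2 - 17w - 18 = 0.
Solving gives w = 18 or w = -1.
Check each candidate in the original equation:
  w = 18: sqrt(100) = 10, while -w + 8 = -10 — extraneous.
  w = -1: sqrt(81) = 9, while -w + 8 = 9 — valid.

w = -1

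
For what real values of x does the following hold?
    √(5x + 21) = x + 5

Square both sides: 5x + 21 = (x + 5)².
Expand and rearrange: x² + 5x + 4 = 0.
Solving gives x = -1 or x = -4.
Check each candidate in the original equation:
  x = -1: √(16) = 4, while x + 5 = 4 — valid.
  x = -4: √(1) = 1, while x + 5 = 1 — valid.

x = -4 or x = -1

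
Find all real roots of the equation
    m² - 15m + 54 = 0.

Factor: (m - 9)(m - 6) = 0.
So m = 9 or m = 6.

m = 6 or m = 9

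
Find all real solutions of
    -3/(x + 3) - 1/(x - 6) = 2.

x = -4.5744 or x = 5.5744

Multiply both sides by (x + 3)(x - 6):
-3(x - 6) - (x + 3) = 2(x + 3)(x - 6).
Expand and collect terms: 2x² - 2x - 51 = 0.
By the quadratic formula, x = (2 ± √412) / 4, so x ≈ 5.5744 or x ≈ -4.5744.
Neither value makes a denominator zero (x ≠ -3, x ≠ 6), so both are valid.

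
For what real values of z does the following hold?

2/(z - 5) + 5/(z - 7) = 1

z = 5.4689 or z = 13.5311

Multiply both sides by (z - 5)(z - 7):
2(z - 7) + 5(z - 5) = (z - 5)(z - 7).
Expand and collect terms: z^2 - 19z + 74 = 0.
By the quadratic formula, z = (19 +/- sqrt(65)) / 2, so z ~= 13.5311 or z ~= 5.4689.
Neither value makes a denominator zero (z != 5, z != 7), so both are valid.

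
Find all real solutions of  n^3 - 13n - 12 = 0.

n = -3 or n = -1 or n = 4

Possible rational roots are divisors of -12. Testing n = -1 gives 0, so (n + 1) is a factor.
Divide: n^3 - 13n - 12 = (n + 1)(n^2 - n - 12).
Factor the quadratic: n = 4 or n = -3.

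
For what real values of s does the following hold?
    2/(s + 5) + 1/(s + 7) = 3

s = -6.7583 or s = -4.2417

Multiply both sides by (s + 5)(s + 7):
2(s + 7) + (s + 5) = 3(s + 5)(s + 7).
Expand and collect terms: 3s^2 + 33s + 86 = 0.
By the quadratic formula, s = (-33 +/- sqrt(57)) / 6, so s ~= -4.2417 or s ~= -6.7583.
Neither value makes a denominator zero (s != -5, s != -7), so both are valid.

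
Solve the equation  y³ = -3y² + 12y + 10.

y = -5 or y = -0.7321 or y = 2.7321

Rearrange: y³ + 3y² - 12y - 10 = 0.
Possible rational roots are divisors of -10. Testing y = -5 gives 0, so (y + 5) is a factor.
Divide: y³ + 3y² - 12y - 10 = (y + 5)(y² - 2y - 2).
Apply the quadratic formula to y² - 2y - 2 = 0: y = (2 ± √12)/2, i.e. y ≈ 2.7321 or y ≈ -0.7321.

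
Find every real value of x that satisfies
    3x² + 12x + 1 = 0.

Discriminant: (12)² − 4·3·1 = 132.
Quadratic formula: x = (-12 ± √132) / 6.
So x = -2 + √(33)/3 ≈ -0.0851 or x = -2 - √(33)/3 ≈ -3.9149.

x = -3.9149 or x = -0.0851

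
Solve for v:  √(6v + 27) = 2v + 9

Square both sides: 6v + 27 = (2v + 9)².
Expand and rearrange: 4v² + 30v + 54 = 0.
Solving gives v = -3 or v = -4.5.
Check each candidate in the original equation:
  v = -3: √(9) = 3, while 2v + 9 = 3 — valid.
  v = -4.5: √(0) = 0, while 2v + 9 = 0 — valid.

v = -4.5 or v = -3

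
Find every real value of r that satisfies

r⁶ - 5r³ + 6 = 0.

r = 1.2599 or r = 1.4422

Let u = r³. The equation becomes u² - 5u + 6 = 0.
Factor: (u - 3)(u - 2) = 0, so u = 3 or u = 2.
r³ = 3 gives r = ∛(3) ≈ 1.4422.
r³ = 2 gives r = ∛(2) ≈ 1.2599.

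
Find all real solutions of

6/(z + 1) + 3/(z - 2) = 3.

z = 0.2679 or z = 3.7321

Multiply both sides by (z + 1)(z - 2):
6(z - 2) + 3(z + 1) = 3(z + 1)(z - 2).
Expand and collect terms: 3z^2 - 12z + 3 = 0.
By the quadratic formula, z = (12 +/- sqrt(108)) / 6, so z ~= 3.7321 or z ~= 0.2679.
Neither value makes a denominator zero (z != -1, z != 2), so both are valid.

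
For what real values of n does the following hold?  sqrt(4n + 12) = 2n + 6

n = -3 or n = -2

Square both sides: 4n + 12 = (2n + 6)^2.
Expand and rearrange: 4n^2 + 20n + 24 = 0.
Solving gives n = -2 or n = -3.
Check each candidate in the original equation:
  n = -2: sqrt(4) = 2, while 2n + 6 = 2 — valid.
  n = -3: sqrt(0) = 0, while 2n + 6 = 0 — valid.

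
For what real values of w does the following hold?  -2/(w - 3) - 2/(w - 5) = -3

w = 3.4648 or w = 5.8685

Multiply both sides by (w - 3)(w - 5):
-2(w - 5) - 2(w - 3) = -3(w - 3)(w - 5).
Expand and collect terms: -3w² + 28w - 61 = 0.
By the quadratic formula, w = (-28 ± √52) / -6, so w ≈ 3.4648 or w ≈ 5.8685.
Neither value makes a denominator zero (w ≠ 3, w ≠ 5), so both are valid.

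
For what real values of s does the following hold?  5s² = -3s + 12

Rearrange to standard form: 5s² + 3s - 12 = 0.
Discriminant: (3)² − 4·5·(-12) = 249.
Quadratic formula: s = (-3 ± √249) / 10.
So s = -3/10 + √(249)/10 ≈ 1.278 or s = -√(249)/10 - 3/10 ≈ -1.878.

s = -1.878 or s = 1.278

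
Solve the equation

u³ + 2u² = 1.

Rearrange: u³ + 2u² - 1 = 0.
Possible rational roots are divisors of -1. Testing u = -1 gives 0, so (u + 1) is a factor.
Divide: u³ + 2u² - 1 = (u + 1)(u² + u - 1).
Apply the quadratic formula to u² + u - 1 = 0: u = (-1 ± √5)/2, i.e. u ≈ 0.618 or u ≈ -1.618.

u = -1.618 or u = -1 or u = 0.618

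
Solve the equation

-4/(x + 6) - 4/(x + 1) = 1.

x = -12.217 or x = -2.783

Multiply both sides by (x + 6)(x + 1):
-4(x + 1) - 4(x + 6) = (x + 6)(x + 1).
Expand and collect terms: x² + 15x + 34 = 0.
By the quadratic formula, x = (-15 ± √89) / 2, so x ≈ -2.783 or x ≈ -12.217.
Neither value makes a denominator zero (x ≠ -6, x ≠ -1), so both are valid.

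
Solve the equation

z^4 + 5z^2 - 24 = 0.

z = -1.7321 or z = 1.7321

Let u = z^2. The equation becomes u^2 + 5u - 24 = 0.
Factor: (u - 3)(u + 8) = 0, so u = 3 or u = -8.
z^2 = 3 gives z = +/-sqrt(3) ~= +/-1.7321.
z^2 = -8 < 0 has no real solution.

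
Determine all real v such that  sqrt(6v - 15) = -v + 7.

v = 4

Square both sides: 6v - 15 = (-v + 7)^2.
Expand and rearrange: v^2 - 20v + 64 = 0.
Solving gives v = 16 or v = 4.
Check each candidate in the original equation:
  v = 16: sqrt(81) = 9, while -v + 7 = -9 — extraneous.
  v = 4: sqrt(9) = 3, while -v + 7 = 3 — valid.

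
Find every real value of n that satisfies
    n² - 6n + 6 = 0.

n = 1.2679 or n = 4.7321

Discriminant: (-6)² − 4·1·6 = 12.
Quadratic formula: n = (6 ± √12) / 2.
So n = √(3) + 3 ≈ 4.7321 or n = 3 - √(3) ≈ 1.2679.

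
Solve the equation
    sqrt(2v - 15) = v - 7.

Square both sides: 2v - 15 = (v - 7)^2.
Expand and rearrange: v^2 - 16v + 64 = 0.
This gives the repeated root v = 8.
Check in the original equation:
  v = 8: sqrt(1) = 1, while v - 7 = 1 — valid.

v = 8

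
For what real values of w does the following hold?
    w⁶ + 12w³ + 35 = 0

Let u = w³. The equation becomes u² + 12u + 35 = 0.
Factor: (u + 5)(u + 7) = 0, so u = -5 or u = -7.
w³ = -5 gives w = -∛(5) ≈ -1.71.
w³ = -7 gives w = -∛(7) ≈ -1.9129.

w = -1.9129 or w = -1.71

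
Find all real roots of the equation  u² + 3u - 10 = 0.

u = -5 or u = 2

Factor: (u - 2)(u + 5) = 0.
So u = 2 or u = -5.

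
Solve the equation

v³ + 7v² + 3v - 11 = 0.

Possible rational roots are divisors of -11. Testing v = 1 gives 0, so (v - 1) is a factor.
Divide: v³ + 7v² + 3v - 11 = (v - 1)(v² + 8v + 11).
Apply the quadratic formula to v² + 8v + 11 = 0: v = (-8 ± √20)/2, i.e. v ≈ -1.7639 or v ≈ -6.2361.

v = -6.2361 or v = -1.7639 or v = 1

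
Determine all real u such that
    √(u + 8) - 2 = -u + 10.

u = 8

Isolate the radical: √(u + 8) = -u + 12.
Square both sides: u + 8 = (-u + 12)².
Expand and rearrange: u² - 25u + 136 = 0.
Solving gives u = 17 or u = 8.
Check each candidate in the original equation:
  u = 17: √(25) = 5, while -u + 12 = -5 — extraneous.
  u = 8: √(16) = 4, while -u + 12 = 4 — valid.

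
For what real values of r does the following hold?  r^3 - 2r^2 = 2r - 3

Rearrange: r^3 - 2r^2 - 2r + 3 = 0.
Possible rational roots are divisors of 3. Testing r = 1 gives 0, so (r - 1) is a factor.
Divide: r^3 - 2r^2 - 2r + 3 = (r - 1)(r^2 - r - 3).
Apply the quadratic formula to r^2 - r - 3 = 0: r = (1 +/- sqrt(13))/2, i.e. r ~= 2.3028 or r ~= -1.3028.

r = -1.3028 or r = 1 or r = 2.3028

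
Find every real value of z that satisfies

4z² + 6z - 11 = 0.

z = -2.57 or z = 1.07

Discriminant: (6)² − 4·4·(-11) = 212.
Quadratic formula: z = (-6 ± √212) / 8.
So z = -3/4 + √(53)/4 ≈ 1.07 or z = -√(53)/4 - 3/4 ≈ -2.57.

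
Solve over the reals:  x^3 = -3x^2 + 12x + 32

Rearrange: x^3 + 3x^2 - 12x - 32 = 0.
Possible rational roots are divisors of -32. Testing x = -4 gives 0, so (x + 4) is a factor.
Divide: x^3 + 3x^2 - 12x - 32 = (x + 4)(x^2 - x - 8).
Apply the quadratic formula to x^2 - x - 8 = 0: x = (1 +/- sqrt(33))/2, i.e. x ~= 3.3723 or x ~= -2.3723.

x = -4 or x = -2.3723 or x = 3.3723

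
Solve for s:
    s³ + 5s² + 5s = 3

s = -3 or s = -2.4142 or s = 0.4142

Rearrange: s³ + 5s² + 5s - 3 = 0.
Possible rational roots are divisors of -3. Testing s = -3 gives 0, so (s + 3) is a factor.
Divide: s³ + 5s² + 5s - 3 = (s + 3)(s² + 2s - 1).
Apply the quadratic formula to s² + 2s - 1 = 0: s = (-2 ± √8)/2, i.e. s ≈ 0.4142 or s ≈ -2.4142.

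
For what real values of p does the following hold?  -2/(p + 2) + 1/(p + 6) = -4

p = -6.2235 or p = -1.5265

Multiply both sides by (p + 2)(p + 6):
-2(p + 6) + (p + 2) = -4(p + 2)(p + 6).
Expand and collect terms: -4p² - 31p - 38 = 0.
By the quadratic formula, p = (31 ± √353) / -8, so p ≈ -6.2235 or p ≈ -1.5265.
Neither value makes a denominator zero (p ≠ -2, p ≠ -6), so both are valid.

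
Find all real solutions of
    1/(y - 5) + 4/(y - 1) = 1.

Multiply both sides by (y - 5)(y - 1):
(y - 1) + 4(y - 5) = (y - 5)(y - 1).
Expand and collect terms: y² - 11y + 26 = 0.
By the quadratic formula, y = (11 ± √17) / 2, so y ≈ 7.5616 or y ≈ 3.4384.
Neither value makes a denominator zero (y ≠ 5, y ≠ 1), so both are valid.

y = 3.4384 or y = 7.5616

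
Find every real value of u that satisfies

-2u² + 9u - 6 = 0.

u = 0.8139 or u = 3.6861

Discriminant: (9)² − 4·(-2)·(-6) = 33.
Quadratic formula: u = (-9 ± √33) / (-4).
So u = 9/4 - √(33)/4 ≈ 0.8139 or u = √(33)/4 + 9/4 ≈ 3.6861.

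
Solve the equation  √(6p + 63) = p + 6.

p = 3

Square both sides: 6p + 63 = (p + 6)².
Expand and rearrange: p² + 6p - 27 = 0.
Solving gives p = 3 or p = -9.
Check each candidate in the original equation:
  p = 3: √(81) = 9, while p + 6 = 9 — valid.
  p = -9: √(9) = 3, while p + 6 = -3 — extraneous.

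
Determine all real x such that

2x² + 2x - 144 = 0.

x = -9 or x = 8

Factor: 2(x + 9)(x - 8) = 0.
So x = -9 or x = 8.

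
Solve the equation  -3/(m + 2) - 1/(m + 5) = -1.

m = -4.5414 or m = 1.5414

Multiply both sides by (m + 2)(m + 5):
-3(m + 5) - (m + 2) = -(m + 2)(m + 5).
Expand and collect terms: -m² - 3m + 7 = 0.
By the quadratic formula, m = (3 ± √37) / -2, so m ≈ -4.5414 or m ≈ 1.5414.
Neither value makes a denominator zero (m ≠ -2, m ≠ -5), so both are valid.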